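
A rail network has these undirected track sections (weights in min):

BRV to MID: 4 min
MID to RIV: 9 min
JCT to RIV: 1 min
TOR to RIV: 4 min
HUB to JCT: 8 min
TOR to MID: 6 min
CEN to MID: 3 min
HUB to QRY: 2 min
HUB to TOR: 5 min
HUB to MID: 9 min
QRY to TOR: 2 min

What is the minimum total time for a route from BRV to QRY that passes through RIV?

19 min

Best BRV to RIV: BRV–MID–RIV costing 13
Best RIV to QRY: RIV–TOR–QRY costing 6
Total via RIV: 13 + 6 = 19 min.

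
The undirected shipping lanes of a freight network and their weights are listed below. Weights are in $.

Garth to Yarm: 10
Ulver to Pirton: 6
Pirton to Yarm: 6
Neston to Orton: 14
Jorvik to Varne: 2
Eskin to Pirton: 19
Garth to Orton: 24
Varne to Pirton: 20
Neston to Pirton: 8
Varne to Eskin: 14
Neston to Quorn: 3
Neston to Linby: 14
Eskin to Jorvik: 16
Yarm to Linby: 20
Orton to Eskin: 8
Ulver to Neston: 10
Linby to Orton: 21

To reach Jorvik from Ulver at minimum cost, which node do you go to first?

Pirton

Enumerating some paths:
Ulver - Pirton - Varne - Jorvik: 6+20+2 = 28
Ulver - Neston - Pirton - Varne - Jorvik: 10+8+20+2 = 40
Cheapest is Ulver - Pirton - Varne - Jorvik at $28.
So from Ulver the first move is to Pirton.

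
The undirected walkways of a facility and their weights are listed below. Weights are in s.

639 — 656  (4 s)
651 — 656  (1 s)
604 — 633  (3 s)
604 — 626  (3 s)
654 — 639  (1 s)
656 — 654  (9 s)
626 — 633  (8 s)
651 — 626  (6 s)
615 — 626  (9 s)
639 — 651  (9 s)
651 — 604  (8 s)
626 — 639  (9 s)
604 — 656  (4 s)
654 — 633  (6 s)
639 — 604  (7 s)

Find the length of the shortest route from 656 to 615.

Candidate routes:
656 → 651 → 604 → 626 → 615: 1+8+3+9 = 21
656 → 651 → 626 → 615: 1+6+9 = 16
Cheapest is 656 → 651 → 626 → 615 at 16 s.

16 s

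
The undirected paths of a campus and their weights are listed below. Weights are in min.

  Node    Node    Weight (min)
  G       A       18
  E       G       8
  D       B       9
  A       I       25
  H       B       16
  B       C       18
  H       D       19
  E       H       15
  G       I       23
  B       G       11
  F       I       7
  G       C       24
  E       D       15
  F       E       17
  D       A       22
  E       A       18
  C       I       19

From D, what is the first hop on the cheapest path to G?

Compare a few routes:
D–E–G: 15+8 = 23
D–B–G: 9+11 = 20
The minimum is 20 min via D–B–G.
So from D the first move is to B.

B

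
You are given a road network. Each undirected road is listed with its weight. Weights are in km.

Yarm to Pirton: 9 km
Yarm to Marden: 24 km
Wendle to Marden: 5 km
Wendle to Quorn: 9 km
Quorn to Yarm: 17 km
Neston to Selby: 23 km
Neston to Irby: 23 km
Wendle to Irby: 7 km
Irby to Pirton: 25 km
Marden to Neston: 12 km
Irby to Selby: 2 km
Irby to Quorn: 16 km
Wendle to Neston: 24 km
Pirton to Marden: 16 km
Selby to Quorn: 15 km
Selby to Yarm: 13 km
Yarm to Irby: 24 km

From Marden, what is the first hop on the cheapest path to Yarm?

Enumerating some paths:
Marden–Wendle–Irby–Selby–Yarm: 5+7+2+13 = 27
Marden–Yarm: 24 = 24
Marden–Pirton–Yarm: 16+9 = 25
Cheapest is Marden–Yarm at 24 km.
So from Marden the first move is to Yarm.

Yarm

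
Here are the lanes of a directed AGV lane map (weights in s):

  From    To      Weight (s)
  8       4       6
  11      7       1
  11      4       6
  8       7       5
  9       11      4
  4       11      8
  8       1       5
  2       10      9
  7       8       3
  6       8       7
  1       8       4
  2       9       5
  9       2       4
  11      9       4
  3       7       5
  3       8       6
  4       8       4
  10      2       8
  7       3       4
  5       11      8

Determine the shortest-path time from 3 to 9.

24 s

Compare a few routes:
3–7–8–4–11–9: 5+3+6+8+4 = 26
3–8–4–11–9: 6+6+8+4 = 24
Cheapest is 3–8–4–11–9 at 24 s.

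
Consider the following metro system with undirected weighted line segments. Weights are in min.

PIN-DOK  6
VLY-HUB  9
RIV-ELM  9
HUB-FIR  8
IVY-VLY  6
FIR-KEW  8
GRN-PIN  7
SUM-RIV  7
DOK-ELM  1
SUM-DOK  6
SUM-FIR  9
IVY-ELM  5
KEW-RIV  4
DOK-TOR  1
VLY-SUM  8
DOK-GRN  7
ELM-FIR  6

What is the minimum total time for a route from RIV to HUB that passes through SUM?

Shortest RIV→SUM: RIV–SUM = 7
Best SUM to HUB: SUM–VLY–HUB costing 17
Total via SUM: 7 + 17 = 24 min.

24 min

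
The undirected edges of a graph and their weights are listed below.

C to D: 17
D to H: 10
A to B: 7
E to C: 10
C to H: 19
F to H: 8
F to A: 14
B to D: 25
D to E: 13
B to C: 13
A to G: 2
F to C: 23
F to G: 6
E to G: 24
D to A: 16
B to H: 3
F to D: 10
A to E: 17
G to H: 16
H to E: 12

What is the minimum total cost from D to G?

16

Candidate routes:
D–F–G: 10+6 = 16
D–A–G: 16+2 = 18
The minimum is 16 via D–F–G.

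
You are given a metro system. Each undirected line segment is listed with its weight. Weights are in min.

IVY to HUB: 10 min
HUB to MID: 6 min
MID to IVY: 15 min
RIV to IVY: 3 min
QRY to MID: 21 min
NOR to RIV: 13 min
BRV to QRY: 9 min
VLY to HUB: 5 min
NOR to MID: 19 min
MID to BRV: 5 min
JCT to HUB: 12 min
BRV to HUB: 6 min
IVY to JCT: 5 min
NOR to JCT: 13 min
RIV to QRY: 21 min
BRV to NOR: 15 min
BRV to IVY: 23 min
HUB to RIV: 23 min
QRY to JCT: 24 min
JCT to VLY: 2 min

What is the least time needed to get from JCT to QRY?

Settle nodes by increasing distance from JCT:
JCT: 0
VLY: 2  (via JCT)
IVY: 5  (via JCT)
HUB: 7  (via VLY)
RIV: 8  (via IVY)
NOR: 13  (via JCT)
MID: 13  (via HUB)
BRV: 13  (via HUB)
QRY: 22  (via BRV)
Shortest route: JCT–VLY–HUB–BRV–QRY = 22 min.

22 min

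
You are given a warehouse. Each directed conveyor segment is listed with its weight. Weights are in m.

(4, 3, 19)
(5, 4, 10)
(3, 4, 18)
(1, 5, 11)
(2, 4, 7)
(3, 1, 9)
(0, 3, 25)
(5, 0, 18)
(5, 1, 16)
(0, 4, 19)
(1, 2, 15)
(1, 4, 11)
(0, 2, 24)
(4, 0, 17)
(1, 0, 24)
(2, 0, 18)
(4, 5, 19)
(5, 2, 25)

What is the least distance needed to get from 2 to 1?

Compare a few routes:
2–0–3–1: 18+25+9 = 52
2–4–5–1: 7+19+16 = 42
2–4–3–1: 7+19+9 = 35
The minimum is 35 m via 2–4–3–1.

35 m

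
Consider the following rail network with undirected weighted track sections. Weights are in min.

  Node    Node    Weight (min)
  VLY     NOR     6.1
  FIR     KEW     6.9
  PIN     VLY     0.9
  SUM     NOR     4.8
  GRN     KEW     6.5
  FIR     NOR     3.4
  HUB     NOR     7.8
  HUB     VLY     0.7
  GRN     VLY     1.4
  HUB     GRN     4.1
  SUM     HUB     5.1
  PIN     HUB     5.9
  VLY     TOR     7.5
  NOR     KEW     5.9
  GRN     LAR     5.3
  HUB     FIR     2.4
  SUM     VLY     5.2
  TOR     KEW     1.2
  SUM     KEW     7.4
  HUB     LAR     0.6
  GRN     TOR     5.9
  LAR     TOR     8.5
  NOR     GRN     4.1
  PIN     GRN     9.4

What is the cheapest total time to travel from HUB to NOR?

Candidate routes:
HUB - VLY - GRN - NOR: 0.7+1.4+4.1 = 6.2
HUB - FIR - NOR: 2.4+3.4 = 5.8
Cheapest is HUB - FIR - NOR at 5.8 min.

5.8 min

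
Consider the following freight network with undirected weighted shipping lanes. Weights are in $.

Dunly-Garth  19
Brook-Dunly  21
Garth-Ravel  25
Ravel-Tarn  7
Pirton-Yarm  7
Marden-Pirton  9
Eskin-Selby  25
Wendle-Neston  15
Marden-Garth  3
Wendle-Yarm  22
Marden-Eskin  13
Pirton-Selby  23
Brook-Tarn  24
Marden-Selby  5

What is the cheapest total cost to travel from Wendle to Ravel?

Shortest distances from Wendle:
Wendle: 0
Neston: 15  (via Wendle)
Yarm: 22  (via Wendle)
Pirton: 29  (via Yarm)
Marden: 38  (via Pirton)
Garth: 41  (via Marden)
Selby: 43  (via Marden)
Eskin: 51  (via Marden)
Dunly: 60  (via Garth)
Ravel: 66  (via Garth)
Shortest route: Wendle–Yarm–Pirton–Marden–Garth–Ravel = $66.

$66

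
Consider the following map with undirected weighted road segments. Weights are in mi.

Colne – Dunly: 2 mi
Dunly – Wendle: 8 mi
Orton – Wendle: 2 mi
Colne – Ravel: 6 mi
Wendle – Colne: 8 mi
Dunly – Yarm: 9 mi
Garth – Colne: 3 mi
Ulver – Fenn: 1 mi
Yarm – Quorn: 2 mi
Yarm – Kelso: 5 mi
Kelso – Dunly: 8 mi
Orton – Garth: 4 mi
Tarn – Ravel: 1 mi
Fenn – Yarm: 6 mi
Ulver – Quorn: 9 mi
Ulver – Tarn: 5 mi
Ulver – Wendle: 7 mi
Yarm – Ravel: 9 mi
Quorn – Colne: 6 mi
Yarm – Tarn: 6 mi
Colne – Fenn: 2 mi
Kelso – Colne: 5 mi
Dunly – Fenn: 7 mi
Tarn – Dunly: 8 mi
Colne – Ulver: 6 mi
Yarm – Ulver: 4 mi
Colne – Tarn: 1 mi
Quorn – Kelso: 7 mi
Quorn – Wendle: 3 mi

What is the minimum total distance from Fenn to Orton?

Enumerating some paths:
Fenn - Ulver - Yarm - Quorn - Wendle - Orton: 1+4+2+3+2 = 12
Fenn - Colne - Garth - Orton: 2+3+4 = 9
Fenn - Ulver - Wendle - Orton: 1+7+2 = 10
The minimum is 9 mi via Fenn - Colne - Garth - Orton.

9 mi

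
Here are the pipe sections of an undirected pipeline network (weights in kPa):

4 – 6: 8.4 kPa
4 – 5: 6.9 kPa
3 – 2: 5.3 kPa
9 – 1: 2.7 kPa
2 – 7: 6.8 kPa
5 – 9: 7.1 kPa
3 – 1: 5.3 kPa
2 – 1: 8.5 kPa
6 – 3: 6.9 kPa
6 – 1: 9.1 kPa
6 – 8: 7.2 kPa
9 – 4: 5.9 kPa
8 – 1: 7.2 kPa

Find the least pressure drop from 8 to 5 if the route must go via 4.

22.5 kPa

Shortest 8→4: 8 → 6 → 4 = 15.6
Shortest 4→5: 4 → 5 = 6.9
Total via 4: 15.6 + 6.9 = 22.5 kPa.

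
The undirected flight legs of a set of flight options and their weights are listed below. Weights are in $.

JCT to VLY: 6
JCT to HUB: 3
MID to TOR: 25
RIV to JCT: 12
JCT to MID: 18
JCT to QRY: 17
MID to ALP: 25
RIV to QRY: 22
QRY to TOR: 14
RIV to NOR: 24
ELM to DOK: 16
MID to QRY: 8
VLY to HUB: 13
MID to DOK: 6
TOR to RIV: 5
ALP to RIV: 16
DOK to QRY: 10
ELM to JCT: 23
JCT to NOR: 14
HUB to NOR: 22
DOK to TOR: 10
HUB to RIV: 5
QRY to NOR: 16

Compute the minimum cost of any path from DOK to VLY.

Settle nodes by increasing distance from DOK:
DOK: 0
MID: 6  (via DOK)
TOR: 10  (via DOK)
QRY: 10  (via DOK)
RIV: 15  (via TOR)
ELM: 16  (via DOK)
HUB: 20  (via RIV)
JCT: 23  (via HUB)
NOR: 26  (via QRY)
VLY: 29  (via JCT)
Shortest route: DOK–TOR–RIV–HUB–JCT–VLY = $29.

$29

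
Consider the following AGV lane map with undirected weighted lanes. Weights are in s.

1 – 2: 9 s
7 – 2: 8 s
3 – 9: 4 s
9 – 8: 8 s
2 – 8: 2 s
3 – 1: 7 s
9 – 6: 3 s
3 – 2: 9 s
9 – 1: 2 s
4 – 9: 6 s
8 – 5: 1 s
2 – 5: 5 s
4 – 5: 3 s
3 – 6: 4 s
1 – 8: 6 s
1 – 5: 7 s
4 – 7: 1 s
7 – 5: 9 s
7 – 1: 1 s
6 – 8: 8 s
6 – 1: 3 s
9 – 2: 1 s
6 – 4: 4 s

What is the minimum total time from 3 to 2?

Candidate routes:
3–6–9–2: 4+3+1 = 8
3–9–2: 4+1 = 5
3–2: 9 = 9
3–1–9–2: 7+2+1 = 10
Cheapest is 3–9–2 at 5 s.

5 s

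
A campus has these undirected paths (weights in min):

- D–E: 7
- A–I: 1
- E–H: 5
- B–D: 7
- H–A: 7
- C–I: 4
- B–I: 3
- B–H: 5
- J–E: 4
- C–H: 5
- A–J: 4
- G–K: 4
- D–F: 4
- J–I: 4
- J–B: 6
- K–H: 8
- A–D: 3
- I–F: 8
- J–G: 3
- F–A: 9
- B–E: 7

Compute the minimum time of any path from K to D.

14 min

Enumerating some paths:
K - G - J - E - D: 4+3+4+7 = 18
K - G - J - A - D: 4+3+4+3 = 14
K - G - J - I - A - D: 4+3+4+1+3 = 15
K - H - A - D: 8+7+3 = 18
Cheapest is K - G - J - A - D at 14 min.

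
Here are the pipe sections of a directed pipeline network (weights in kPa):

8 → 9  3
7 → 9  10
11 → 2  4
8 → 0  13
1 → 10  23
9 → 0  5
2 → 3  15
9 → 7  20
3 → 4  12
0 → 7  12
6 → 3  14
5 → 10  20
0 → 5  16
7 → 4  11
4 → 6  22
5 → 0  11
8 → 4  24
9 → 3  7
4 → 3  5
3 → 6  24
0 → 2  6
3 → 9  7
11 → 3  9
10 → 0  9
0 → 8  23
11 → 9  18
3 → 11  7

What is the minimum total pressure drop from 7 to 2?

Shortest distances from 7:
7: 0
9: 10  (via 7)
4: 11  (via 7)
0: 15  (via 9)
3: 16  (via 4)
2: 21  (via 0)
Shortest route: 7 → 9 → 0 → 2 = 21 kPa.

21 kPa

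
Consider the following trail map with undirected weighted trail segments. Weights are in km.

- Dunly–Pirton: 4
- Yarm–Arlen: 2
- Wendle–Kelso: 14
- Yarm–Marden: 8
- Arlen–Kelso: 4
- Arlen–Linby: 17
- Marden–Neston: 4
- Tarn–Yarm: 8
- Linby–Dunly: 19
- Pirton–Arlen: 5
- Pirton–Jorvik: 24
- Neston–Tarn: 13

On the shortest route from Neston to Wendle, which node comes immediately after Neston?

Enumerating some paths:
Neston → Tarn → Yarm → Arlen → Kelso → Wendle: 13+8+2+4+14 = 41
Neston → Marden → Yarm → Arlen → Kelso → Wendle: 4+8+2+4+14 = 32
The minimum is 32 km via Neston → Marden → Yarm → Arlen → Kelso → Wendle.
So from Neston the first move is to Marden.

Marden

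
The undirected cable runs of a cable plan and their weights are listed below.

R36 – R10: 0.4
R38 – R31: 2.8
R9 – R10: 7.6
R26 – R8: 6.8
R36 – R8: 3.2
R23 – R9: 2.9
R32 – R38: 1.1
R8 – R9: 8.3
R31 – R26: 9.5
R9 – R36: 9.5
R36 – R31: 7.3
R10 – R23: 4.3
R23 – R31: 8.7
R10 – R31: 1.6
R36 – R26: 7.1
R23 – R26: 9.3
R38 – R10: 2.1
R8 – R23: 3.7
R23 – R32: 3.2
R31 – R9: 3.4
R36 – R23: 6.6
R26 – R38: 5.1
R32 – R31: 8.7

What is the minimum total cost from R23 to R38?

4.3

Enumerating some paths:
R23 - R10 - R31 - R38: 4.3+1.6+2.8 = 8.7
R23 - R32 - R38: 3.2+1.1 = 4.3
R23 - R10 - R38: 4.3+2.1 = 6.4
Cheapest is R23 - R32 - R38 at 4.3.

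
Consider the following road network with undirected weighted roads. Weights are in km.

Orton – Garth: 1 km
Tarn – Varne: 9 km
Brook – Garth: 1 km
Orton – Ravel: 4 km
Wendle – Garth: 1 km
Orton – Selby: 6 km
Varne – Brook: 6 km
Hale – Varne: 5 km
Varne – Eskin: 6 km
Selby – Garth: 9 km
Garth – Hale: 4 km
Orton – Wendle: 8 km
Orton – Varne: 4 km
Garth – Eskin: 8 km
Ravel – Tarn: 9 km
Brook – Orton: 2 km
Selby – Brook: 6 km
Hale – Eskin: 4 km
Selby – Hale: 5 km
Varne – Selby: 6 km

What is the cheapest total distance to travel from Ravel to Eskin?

Shortest distances from Ravel:
Ravel: 0
Orton: 4  (via Ravel)
Garth: 5  (via Orton)
Brook: 6  (via Orton)
Wendle: 6  (via Garth)
Varne: 8  (via Orton)
Hale: 9  (via Garth)
Tarn: 9  (via Ravel)
Selby: 10  (via Orton)
Eskin: 13  (via Garth)
Shortest route: Ravel → Orton → Garth → Eskin = 13 km.

13 km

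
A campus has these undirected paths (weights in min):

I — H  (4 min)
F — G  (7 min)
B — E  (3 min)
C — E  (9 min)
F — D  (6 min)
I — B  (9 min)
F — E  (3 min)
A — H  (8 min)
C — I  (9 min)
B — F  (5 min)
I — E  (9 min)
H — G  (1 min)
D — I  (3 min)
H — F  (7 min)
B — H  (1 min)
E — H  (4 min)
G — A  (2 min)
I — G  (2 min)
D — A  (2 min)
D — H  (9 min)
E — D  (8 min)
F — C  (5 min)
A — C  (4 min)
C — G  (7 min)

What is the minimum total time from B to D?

Shortest distances from B:
B: 0
H: 1  (via B)
G: 2  (via H)
E: 3  (via B)
A: 4  (via G)
I: 4  (via G)
F: 5  (via B)
D: 6  (via A)
Shortest route: B–H–G–A–D = 6 min.

6 min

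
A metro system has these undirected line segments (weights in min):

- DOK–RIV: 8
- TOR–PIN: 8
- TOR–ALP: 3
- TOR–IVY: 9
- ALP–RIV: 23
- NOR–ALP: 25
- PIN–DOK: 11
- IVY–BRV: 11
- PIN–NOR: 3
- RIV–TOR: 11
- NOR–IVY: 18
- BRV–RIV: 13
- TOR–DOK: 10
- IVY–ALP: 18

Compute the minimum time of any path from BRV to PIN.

28 min

Shortest distances from BRV:
BRV: 0
IVY: 11  (via BRV)
RIV: 13  (via BRV)
TOR: 20  (via IVY)
DOK: 21  (via RIV)
ALP: 23  (via TOR)
PIN: 28  (via TOR)
Shortest route: BRV–IVY–TOR–PIN = 28 min.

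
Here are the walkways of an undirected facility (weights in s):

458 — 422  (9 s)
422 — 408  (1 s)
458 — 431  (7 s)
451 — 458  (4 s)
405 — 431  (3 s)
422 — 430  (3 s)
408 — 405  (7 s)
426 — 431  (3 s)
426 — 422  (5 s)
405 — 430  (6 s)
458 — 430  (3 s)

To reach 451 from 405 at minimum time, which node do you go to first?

Compare a few routes:
405 - 430 - 458 - 451: 6+3+4 = 13
405 - 431 - 458 - 451: 3+7+4 = 14
The minimum is 13 s via 405 - 430 - 458 - 451.
So from 405 the first move is to 430.

430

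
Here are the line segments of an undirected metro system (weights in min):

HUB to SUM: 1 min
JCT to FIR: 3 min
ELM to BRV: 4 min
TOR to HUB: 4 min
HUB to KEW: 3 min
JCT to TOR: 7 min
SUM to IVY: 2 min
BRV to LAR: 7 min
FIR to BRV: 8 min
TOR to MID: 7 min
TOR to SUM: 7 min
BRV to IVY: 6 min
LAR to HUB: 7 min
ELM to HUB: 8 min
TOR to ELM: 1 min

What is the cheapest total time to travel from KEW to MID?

Enumerating some paths:
KEW → HUB → SUM → TOR → MID: 3+1+7+7 = 18
KEW → HUB → TOR → MID: 3+4+7 = 14
KEW → HUB → ELM → TOR → MID: 3+8+1+7 = 19
The minimum is 14 min via KEW → HUB → TOR → MID.

14 min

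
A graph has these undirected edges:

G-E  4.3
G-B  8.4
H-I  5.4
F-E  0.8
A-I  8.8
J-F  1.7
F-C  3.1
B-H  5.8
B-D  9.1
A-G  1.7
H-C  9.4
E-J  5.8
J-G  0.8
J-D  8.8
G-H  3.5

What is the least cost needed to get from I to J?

Settle nodes by increasing distance from I:
I: 0
H: 5.4  (via I)
A: 8.8  (via I)
G: 8.9  (via H)
J: 9.7  (via G)
Shortest route: I–H–G–J = 9.7.

9.7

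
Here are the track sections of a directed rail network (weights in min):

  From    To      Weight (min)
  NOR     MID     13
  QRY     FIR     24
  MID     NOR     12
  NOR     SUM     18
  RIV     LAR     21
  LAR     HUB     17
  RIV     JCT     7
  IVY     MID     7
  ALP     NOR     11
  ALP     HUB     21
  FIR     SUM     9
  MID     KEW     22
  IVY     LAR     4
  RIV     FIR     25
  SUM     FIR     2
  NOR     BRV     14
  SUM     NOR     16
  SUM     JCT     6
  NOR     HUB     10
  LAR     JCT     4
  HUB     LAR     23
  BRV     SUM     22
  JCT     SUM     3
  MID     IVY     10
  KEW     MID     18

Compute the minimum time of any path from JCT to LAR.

Enumerating some paths:
JCT–SUM–NOR–HUB–LAR: 3+16+10+23 = 52
JCT–SUM–NOR–MID–IVY–LAR: 3+16+13+10+4 = 46
Cheapest is JCT–SUM–NOR–MID–IVY–LAR at 46 min.

46 min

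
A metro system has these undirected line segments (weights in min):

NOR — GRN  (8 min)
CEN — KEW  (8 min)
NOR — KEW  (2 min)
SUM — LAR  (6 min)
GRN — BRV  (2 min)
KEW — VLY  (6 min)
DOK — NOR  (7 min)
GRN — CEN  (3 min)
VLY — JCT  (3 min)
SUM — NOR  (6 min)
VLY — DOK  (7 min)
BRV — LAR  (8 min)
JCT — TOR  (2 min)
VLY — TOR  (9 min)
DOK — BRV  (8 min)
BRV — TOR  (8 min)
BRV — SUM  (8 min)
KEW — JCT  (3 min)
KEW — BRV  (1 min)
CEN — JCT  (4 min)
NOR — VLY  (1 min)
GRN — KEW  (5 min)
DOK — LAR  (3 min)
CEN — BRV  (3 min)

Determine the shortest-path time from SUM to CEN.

Compare a few routes:
SUM - BRV - GRN - CEN: 8+2+3 = 13
SUM - BRV - CEN: 8+3 = 11
SUM - NOR - KEW - BRV - CEN: 6+2+1+3 = 12
Cheapest is SUM - BRV - CEN at 11 min.

11 min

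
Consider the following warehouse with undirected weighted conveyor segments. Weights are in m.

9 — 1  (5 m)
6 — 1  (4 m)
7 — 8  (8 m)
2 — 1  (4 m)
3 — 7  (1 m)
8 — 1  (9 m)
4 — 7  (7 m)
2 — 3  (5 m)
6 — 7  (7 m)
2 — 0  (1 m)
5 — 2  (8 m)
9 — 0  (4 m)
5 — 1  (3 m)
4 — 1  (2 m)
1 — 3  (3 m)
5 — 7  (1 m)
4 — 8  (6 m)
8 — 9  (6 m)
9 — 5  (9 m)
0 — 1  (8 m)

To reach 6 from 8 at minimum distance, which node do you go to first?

Candidate routes:
8 → 4 → 1 → 6: 6+2+4 = 12
8 → 1 → 6: 9+4 = 13
Cheapest is 8 → 4 → 1 → 6 at 12 m.
So from 8 the first move is to 4.

4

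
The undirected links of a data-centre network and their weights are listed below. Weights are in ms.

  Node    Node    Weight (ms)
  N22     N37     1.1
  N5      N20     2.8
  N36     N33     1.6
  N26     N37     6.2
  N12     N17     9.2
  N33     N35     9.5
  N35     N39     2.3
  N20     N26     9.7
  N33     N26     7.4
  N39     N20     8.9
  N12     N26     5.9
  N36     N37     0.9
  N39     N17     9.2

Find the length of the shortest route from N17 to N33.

Shortest distances from N17:
N17: 0
N39: 9.2  (via N17)
N12: 9.2  (via N17)
N35: 11.5  (via N39)
N26: 15.1  (via N12)
N20: 18.1  (via N39)
N5: 20.9  (via N20)
N33: 21  (via N35)
Shortest route: N17 → N39 → N35 → N33 = 21 ms.

21 ms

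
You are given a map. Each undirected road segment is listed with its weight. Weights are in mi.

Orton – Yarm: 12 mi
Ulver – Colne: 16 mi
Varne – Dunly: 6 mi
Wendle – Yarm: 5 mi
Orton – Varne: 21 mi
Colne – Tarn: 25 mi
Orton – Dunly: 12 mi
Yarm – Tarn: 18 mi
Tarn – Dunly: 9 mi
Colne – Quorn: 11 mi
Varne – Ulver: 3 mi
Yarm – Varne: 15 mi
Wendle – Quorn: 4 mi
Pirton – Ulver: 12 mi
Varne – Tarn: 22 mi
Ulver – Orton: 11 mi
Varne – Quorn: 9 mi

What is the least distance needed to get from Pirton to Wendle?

Running Dijkstra from Pirton:
Pirton: 0
Ulver: 12  (via Pirton)
Varne: 15  (via Ulver)
Dunly: 21  (via Varne)
Orton: 23  (via Ulver)
Quorn: 24  (via Varne)
Colne: 28  (via Ulver)
Wendle: 28  (via Quorn)
Shortest route: Pirton–Ulver–Varne–Quorn–Wendle = 28 mi.

28 mi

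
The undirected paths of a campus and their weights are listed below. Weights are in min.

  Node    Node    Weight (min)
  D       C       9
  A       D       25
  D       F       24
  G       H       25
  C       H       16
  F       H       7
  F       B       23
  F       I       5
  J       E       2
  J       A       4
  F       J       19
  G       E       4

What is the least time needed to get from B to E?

44 min

Settle nodes by increasing distance from B:
B: 0
F: 23  (via B)
I: 28  (via F)
H: 30  (via F)
J: 42  (via F)
E: 44  (via J)
Shortest route: B–F–J–E = 44 min.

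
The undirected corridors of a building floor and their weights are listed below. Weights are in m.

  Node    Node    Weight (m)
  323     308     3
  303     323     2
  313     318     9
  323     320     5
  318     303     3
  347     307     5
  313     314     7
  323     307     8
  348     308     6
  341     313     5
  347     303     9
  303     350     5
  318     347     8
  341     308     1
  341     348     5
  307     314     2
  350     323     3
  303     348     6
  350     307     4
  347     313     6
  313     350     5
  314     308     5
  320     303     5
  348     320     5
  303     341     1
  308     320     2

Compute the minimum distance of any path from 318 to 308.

5 m

Candidate routes:
318 → 303 → 320 → 308: 3+5+2 = 10
318 → 303 → 341 → 308: 3+1+1 = 5
318 → 303 → 323 → 308: 3+2+3 = 8
The minimum is 5 m via 318 → 303 → 341 → 308.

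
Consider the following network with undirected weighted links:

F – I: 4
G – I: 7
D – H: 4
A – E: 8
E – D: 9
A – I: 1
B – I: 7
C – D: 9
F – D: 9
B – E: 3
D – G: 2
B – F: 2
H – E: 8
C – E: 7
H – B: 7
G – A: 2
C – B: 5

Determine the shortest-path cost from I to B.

Shortest distances from I:
I: 0
A: 1  (via I)
G: 3  (via A)
F: 4  (via I)
D: 5  (via G)
B: 6  (via F)
Shortest route: I → F → B = 6.

6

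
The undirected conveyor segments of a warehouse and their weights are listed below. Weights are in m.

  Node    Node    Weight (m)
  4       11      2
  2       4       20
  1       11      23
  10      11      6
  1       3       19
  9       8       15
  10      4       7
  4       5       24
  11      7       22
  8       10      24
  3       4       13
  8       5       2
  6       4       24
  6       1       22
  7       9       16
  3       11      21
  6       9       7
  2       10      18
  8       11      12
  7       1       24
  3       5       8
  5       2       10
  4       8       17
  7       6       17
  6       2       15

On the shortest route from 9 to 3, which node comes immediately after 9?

8

Enumerating some paths:
9 - 8 - 5 - 3: 15+2+8 = 25
9 - 6 - 2 - 5 - 3: 7+15+10+8 = 40
Cheapest is 9 - 8 - 5 - 3 at 25 m.
So from 9 the first move is to 8.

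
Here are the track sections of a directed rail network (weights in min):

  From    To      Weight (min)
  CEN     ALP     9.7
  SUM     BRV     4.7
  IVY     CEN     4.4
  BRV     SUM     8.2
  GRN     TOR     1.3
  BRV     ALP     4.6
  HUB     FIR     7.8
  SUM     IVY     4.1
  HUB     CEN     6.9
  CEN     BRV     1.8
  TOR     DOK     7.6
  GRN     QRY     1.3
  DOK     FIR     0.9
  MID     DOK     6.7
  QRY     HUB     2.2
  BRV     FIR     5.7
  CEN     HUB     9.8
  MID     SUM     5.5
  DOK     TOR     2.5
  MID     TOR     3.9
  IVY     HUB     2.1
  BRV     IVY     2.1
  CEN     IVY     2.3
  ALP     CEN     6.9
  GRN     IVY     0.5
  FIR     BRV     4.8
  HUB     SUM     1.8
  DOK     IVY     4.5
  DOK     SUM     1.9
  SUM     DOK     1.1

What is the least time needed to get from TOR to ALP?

17.9 min

Candidate routes:
TOR–DOK–SUM–BRV–ALP: 7.6+1.9+4.7+4.6 = 18.8
TOR–DOK–IVY–CEN–BRV–ALP: 7.6+4.5+4.4+1.8+4.6 = 22.9
TOR–DOK–SUM–IVY–CEN–BRV–ALP: 7.6+1.9+4.1+4.4+1.8+4.6 = 24.4
TOR–DOK–FIR–BRV–ALP: 7.6+0.9+4.8+4.6 = 17.9
The minimum is 17.9 min via TOR–DOK–FIR–BRV–ALP.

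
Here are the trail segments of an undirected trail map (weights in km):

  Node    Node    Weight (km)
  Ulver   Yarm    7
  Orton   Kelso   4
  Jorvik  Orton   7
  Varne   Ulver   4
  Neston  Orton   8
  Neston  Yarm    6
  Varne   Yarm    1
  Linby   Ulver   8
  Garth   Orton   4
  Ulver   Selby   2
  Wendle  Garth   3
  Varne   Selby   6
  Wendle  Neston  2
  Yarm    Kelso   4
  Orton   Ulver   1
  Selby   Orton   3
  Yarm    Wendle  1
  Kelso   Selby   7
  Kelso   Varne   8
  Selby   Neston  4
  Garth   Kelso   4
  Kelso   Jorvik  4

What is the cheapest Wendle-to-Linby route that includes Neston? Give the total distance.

Shortest Wendle→Neston: Wendle → Neston = 2
Best Neston to Linby: Neston → Selby → Ulver → Linby costing 14
Total via Neston: 2 + 14 = 16 km.

16 km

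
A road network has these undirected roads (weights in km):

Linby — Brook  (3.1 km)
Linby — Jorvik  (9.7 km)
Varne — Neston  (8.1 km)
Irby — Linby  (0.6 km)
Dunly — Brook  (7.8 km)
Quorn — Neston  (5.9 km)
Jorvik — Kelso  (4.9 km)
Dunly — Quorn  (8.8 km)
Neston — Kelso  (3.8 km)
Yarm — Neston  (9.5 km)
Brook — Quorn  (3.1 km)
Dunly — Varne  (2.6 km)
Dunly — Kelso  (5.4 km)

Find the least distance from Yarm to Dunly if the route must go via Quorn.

Best Yarm to Quorn: Yarm → Neston → Quorn costing 15.4
Best Quorn to Dunly: Quorn → Dunly costing 8.8
Total via Quorn: 15.4 + 8.8 = 24.2 km.

24.2 km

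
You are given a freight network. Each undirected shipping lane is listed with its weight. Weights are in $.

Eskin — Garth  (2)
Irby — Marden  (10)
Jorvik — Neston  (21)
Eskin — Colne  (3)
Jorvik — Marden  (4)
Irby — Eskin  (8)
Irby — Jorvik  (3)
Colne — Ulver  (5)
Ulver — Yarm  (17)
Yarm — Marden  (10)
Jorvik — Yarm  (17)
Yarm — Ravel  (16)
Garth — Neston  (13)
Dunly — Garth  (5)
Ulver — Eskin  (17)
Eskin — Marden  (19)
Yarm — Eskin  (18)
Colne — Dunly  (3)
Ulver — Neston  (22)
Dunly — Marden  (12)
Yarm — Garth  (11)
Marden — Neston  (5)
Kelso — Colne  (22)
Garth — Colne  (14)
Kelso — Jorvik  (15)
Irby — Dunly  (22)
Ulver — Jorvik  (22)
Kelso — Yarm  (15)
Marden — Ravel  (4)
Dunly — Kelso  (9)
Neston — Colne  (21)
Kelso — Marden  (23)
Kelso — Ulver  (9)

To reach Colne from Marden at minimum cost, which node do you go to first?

Dunly

Compare a few routes:
Marden–Dunly–Colne: 12+3 = 15
Marden–Eskin–Colne: 19+3 = 22
Marden–Irby–Eskin–Colne: 10+8+3 = 21
Marden–Jorvik–Irby–Eskin–Colne: 4+3+8+3 = 18
The minimum is $15 via Marden–Dunly–Colne.
So from Marden the first move is to Dunly.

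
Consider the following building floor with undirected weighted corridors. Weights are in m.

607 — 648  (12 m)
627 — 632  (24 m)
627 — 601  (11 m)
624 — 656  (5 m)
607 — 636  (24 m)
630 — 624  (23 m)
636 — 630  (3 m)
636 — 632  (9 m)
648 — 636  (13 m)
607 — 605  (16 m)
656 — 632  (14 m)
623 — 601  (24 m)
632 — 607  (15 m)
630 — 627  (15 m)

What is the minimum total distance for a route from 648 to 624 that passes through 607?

46 m

Best 648 to 607: 648 → 607 costing 12
Shortest 607→624: 607 → 632 → 656 → 624 = 34
Total via 607: 12 + 34 = 46 m.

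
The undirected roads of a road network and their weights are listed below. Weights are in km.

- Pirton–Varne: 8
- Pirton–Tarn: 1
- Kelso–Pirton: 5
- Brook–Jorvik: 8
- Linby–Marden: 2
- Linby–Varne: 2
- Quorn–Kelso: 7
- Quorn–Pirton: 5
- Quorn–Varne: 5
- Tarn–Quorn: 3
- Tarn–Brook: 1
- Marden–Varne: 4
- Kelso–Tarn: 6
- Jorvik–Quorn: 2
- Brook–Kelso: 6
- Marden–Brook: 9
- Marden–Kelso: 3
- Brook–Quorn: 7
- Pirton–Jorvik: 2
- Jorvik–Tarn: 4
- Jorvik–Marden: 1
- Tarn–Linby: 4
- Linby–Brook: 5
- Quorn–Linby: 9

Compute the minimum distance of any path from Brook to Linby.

5 km

Shortest distances from Brook:
Brook: 0
Tarn: 1  (via Brook)
Pirton: 2  (via Tarn)
Quorn: 4  (via Tarn)
Jorvik: 4  (via Pirton)
Linby: 5  (via Brook)
Shortest route: Brook → Linby = 5 km.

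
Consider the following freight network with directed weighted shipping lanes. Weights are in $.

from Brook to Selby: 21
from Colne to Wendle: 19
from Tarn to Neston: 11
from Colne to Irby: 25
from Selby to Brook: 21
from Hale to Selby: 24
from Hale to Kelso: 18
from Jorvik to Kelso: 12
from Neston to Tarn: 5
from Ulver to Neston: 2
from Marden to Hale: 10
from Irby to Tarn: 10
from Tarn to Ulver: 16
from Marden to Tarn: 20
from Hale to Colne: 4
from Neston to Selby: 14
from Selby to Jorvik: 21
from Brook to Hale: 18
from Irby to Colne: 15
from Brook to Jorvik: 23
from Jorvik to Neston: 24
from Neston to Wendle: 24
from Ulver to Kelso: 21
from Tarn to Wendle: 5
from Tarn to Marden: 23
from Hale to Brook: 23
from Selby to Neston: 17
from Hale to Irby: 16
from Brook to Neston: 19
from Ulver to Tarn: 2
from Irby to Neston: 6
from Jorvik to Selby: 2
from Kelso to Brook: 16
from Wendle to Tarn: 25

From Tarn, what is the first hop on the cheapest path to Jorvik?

Compare a few routes:
Tarn–Neston–Selby–Brook–Jorvik: 11+14+21+23 = 69
Tarn–Ulver–Neston–Selby–Jorvik: 16+2+14+21 = 53
Tarn–Neston–Selby–Jorvik: 11+14+21 = 46
Cheapest is Tarn–Neston–Selby–Jorvik at $46.
So from Tarn the first move is to Neston.

Neston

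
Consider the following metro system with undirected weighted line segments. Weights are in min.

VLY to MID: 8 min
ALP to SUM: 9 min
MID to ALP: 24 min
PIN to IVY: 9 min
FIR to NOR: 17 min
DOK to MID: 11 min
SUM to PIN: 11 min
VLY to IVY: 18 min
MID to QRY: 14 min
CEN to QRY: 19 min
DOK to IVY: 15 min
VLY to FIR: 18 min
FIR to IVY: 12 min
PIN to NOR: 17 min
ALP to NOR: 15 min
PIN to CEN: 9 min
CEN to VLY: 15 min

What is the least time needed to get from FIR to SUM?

32 min

Shortest distances from FIR:
FIR: 0
IVY: 12  (via FIR)
NOR: 17  (via FIR)
VLY: 18  (via FIR)
PIN: 21  (via IVY)
MID: 26  (via VLY)
DOK: 27  (via IVY)
CEN: 30  (via PIN)
ALP: 32  (via NOR)
SUM: 32  (via PIN)
Shortest route: FIR–IVY–PIN–SUM = 32 min.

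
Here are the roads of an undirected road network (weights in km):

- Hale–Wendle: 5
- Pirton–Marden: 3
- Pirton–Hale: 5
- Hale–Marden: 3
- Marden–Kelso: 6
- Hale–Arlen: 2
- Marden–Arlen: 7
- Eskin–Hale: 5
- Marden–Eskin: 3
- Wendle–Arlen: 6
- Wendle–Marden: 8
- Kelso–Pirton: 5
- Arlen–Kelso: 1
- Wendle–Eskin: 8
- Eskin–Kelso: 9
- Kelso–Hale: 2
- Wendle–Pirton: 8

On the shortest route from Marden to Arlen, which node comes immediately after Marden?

Enumerating some paths:
Marden → Hale → Arlen: 3+2 = 5
Marden → Hale → Kelso → Arlen: 3+2+1 = 6
The minimum is 5 km via Marden → Hale → Arlen.
So from Marden the first move is to Hale.

Hale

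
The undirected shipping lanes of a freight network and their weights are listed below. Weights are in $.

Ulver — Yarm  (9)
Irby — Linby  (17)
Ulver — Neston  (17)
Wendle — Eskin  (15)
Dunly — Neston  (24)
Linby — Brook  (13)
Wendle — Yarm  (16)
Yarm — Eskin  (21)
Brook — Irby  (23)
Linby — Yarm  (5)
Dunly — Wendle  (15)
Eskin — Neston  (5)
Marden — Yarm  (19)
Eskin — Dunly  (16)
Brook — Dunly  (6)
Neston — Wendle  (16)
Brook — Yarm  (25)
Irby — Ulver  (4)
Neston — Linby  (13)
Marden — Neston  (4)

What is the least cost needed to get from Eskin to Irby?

Candidate routes:
Eskin–Yarm–Ulver–Irby: 21+9+4 = 34
Eskin–Neston–Ulver–Irby: 5+17+4 = 26
The minimum is $26 via Eskin–Neston–Ulver–Irby.

$26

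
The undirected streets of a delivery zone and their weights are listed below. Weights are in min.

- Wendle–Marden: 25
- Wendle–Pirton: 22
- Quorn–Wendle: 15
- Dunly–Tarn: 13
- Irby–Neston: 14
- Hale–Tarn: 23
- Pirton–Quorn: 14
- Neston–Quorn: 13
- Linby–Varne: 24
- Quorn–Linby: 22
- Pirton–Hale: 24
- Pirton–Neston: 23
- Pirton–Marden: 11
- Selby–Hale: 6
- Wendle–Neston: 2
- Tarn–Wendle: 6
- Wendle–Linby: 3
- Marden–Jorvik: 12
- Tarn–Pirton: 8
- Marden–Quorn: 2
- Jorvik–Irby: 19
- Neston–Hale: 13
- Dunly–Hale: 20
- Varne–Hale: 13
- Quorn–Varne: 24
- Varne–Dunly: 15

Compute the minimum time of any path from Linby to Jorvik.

Settle nodes by increasing distance from Linby:
Linby: 0
Wendle: 3  (via Linby)
Neston: 5  (via Wendle)
Tarn: 9  (via Wendle)
Pirton: 17  (via Tarn)
Hale: 18  (via Neston)
Quorn: 18  (via Wendle)
Irby: 19  (via Neston)
Marden: 20  (via Quorn)
Dunly: 22  (via Tarn)
Varne: 24  (via Linby)
Selby: 24  (via Hale)
Jorvik: 32  (via Marden)
Shortest route: Linby–Wendle–Quorn–Marden–Jorvik = 32 min.

32 min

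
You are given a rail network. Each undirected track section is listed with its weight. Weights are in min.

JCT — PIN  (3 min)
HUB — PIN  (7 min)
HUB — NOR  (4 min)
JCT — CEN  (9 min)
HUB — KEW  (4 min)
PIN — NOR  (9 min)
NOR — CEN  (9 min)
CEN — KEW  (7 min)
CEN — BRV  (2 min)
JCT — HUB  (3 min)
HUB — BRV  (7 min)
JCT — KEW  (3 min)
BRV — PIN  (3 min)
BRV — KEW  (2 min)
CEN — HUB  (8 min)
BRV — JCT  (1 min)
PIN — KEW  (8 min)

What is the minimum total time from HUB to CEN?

6 min

Settle nodes by increasing distance from HUB:
HUB: 0
JCT: 3  (via HUB)
BRV: 4  (via JCT)
KEW: 4  (via HUB)
NOR: 4  (via HUB)
PIN: 6  (via JCT)
CEN: 6  (via BRV)
Shortest route: HUB → JCT → BRV → CEN = 6 min.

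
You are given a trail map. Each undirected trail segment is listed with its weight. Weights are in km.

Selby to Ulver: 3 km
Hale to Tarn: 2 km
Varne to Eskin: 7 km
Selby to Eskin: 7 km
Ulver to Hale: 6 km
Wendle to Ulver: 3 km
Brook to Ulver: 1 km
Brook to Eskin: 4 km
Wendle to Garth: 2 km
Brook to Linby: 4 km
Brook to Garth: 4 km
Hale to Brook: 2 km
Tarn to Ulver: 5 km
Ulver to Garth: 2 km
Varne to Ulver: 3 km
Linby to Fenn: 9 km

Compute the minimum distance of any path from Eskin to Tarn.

8 km

Compare a few routes:
Eskin–Brook–Ulver–Tarn: 4+1+5 = 10
Eskin–Brook–Ulver–Hale–Tarn: 4+1+6+2 = 13
Eskin–Varne–Ulver–Brook–Hale–Tarn: 7+3+1+2+2 = 15
Eskin–Brook–Hale–Tarn: 4+2+2 = 8
Cheapest is Eskin–Brook–Hale–Tarn at 8 km.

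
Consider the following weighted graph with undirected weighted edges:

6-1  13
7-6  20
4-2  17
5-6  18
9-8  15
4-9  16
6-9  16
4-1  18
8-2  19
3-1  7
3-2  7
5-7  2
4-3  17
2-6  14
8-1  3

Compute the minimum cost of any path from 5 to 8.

Enumerating some paths:
5 → 7 → 6 → 1 → 8: 2+20+13+3 = 38
5 → 6 → 9 → 8: 18+16+15 = 49
5 → 6 → 2 → 3 → 1 → 8: 18+14+7+7+3 = 49
5 → 6 → 1 → 8: 18+13+3 = 34
Cheapest is 5 → 6 → 1 → 8 at 34.

34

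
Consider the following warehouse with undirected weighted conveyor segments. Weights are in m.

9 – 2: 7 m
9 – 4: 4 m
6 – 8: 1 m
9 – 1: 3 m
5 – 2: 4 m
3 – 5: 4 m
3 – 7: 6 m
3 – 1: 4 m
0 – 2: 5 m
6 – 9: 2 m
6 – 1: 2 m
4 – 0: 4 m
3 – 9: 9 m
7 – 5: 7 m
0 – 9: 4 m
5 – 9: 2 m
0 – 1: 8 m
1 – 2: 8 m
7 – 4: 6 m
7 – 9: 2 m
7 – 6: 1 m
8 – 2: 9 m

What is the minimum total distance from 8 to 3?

7 m

Shortest distances from 8:
8: 0
6: 1  (via 8)
7: 2  (via 6)
1: 3  (via 6)
9: 3  (via 6)
5: 5  (via 9)
0: 7  (via 9)
3: 7  (via 1)
Shortest route: 8–6–1–3 = 7 m.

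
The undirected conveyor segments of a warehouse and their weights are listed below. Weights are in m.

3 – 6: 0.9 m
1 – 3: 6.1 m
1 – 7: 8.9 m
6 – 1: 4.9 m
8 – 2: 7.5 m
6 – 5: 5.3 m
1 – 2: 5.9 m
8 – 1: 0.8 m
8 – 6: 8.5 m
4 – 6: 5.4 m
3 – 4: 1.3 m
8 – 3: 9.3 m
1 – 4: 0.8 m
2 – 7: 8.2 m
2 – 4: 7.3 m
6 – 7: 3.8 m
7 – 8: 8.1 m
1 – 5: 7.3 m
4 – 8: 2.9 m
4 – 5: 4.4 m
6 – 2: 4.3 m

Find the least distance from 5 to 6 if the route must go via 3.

6.6 m

Best 5 to 3: 5 → 4 → 3 costing 5.7
Shortest 3→6: 3 → 6 = 0.9
Total via 3: 5.7 + 0.9 = 6.6 m.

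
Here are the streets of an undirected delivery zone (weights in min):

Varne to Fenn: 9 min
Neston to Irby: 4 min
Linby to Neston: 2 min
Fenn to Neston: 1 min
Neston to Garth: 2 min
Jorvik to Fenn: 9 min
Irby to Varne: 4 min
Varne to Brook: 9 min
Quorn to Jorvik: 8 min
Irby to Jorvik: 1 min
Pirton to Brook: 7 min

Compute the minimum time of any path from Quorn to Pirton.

Running Dijkstra from Quorn:
Quorn: 0
Jorvik: 8  (via Quorn)
Irby: 9  (via Jorvik)
Neston: 13  (via Irby)
Varne: 13  (via Irby)
Fenn: 14  (via Neston)
Linby: 15  (via Neston)
Garth: 15  (via Neston)
Brook: 22  (via Varne)
Pirton: 29  (via Brook)
Shortest route: Quorn–Jorvik–Irby–Varne–Brook–Pirton = 29 min.

29 min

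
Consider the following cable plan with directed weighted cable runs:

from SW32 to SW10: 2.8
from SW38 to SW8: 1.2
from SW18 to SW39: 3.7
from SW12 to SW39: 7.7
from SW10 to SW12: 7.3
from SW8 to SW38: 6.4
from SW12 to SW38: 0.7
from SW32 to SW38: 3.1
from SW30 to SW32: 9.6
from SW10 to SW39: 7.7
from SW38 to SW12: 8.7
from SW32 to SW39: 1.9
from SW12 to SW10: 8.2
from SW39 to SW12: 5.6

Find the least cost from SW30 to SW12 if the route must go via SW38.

21.4

Shortest SW30→SW38: SW30 → SW32 → SW38 = 12.7
Best SW38 to SW12: SW38 → SW12 costing 8.7
Total via SW38: 12.7 + 8.7 = 21.4.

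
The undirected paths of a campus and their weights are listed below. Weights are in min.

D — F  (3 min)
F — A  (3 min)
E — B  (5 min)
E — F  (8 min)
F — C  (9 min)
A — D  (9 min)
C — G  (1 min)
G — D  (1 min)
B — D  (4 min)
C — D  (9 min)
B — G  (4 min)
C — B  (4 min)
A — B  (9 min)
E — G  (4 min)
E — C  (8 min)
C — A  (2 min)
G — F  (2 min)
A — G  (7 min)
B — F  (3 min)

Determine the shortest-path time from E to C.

5 min

Compare a few routes:
E–B–C: 5+4 = 9
E–C: 8 = 8
E–G–C: 4+1 = 5
The minimum is 5 min via E–G–C.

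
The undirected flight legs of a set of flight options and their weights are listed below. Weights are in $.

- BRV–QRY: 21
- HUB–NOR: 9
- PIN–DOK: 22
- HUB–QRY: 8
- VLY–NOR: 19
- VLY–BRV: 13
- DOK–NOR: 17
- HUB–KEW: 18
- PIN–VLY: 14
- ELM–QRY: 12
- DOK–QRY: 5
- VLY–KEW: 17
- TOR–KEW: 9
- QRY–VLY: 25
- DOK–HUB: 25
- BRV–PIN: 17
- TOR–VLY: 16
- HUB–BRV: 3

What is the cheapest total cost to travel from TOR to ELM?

Enumerating some paths:
TOR–VLY–BRV–HUB–QRY–ELM: 16+13+3+8+12 = 52
TOR–KEW–HUB–QRY–ELM: 9+18+8+12 = 47
Cheapest is TOR–KEW–HUB–QRY–ELM at $47.

$47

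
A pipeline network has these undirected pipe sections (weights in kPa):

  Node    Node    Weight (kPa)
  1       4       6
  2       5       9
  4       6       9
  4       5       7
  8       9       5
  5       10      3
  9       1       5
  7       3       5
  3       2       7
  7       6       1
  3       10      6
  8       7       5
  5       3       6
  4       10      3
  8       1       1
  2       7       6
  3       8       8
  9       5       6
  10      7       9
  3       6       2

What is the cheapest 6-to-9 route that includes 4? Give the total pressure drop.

Shortest 6→4: 6 → 4 = 9
Best 4 to 9: 4 → 1 → 9 costing 11
Total via 4: 9 + 11 = 20 kPa.

20 kPa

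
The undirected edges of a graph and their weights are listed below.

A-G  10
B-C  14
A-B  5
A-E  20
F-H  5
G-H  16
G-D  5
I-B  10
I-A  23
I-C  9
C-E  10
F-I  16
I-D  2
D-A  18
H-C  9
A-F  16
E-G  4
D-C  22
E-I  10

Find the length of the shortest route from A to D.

15

Settle nodes by increasing distance from A:
A: 0
B: 5  (via A)
G: 10  (via A)
E: 14  (via G)
D: 15  (via G)
Shortest route: A → G → D = 15.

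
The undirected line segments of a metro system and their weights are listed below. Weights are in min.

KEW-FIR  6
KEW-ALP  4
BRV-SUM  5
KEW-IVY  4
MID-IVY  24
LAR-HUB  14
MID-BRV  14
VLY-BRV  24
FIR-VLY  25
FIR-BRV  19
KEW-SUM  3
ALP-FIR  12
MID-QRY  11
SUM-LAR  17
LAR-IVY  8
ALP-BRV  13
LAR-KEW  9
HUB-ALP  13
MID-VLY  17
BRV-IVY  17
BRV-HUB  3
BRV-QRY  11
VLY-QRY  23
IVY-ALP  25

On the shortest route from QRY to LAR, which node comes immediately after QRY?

Candidate routes:
QRY - BRV - SUM - LAR: 11+5+17 = 33
QRY - BRV - HUB - LAR: 11+3+14 = 28
QRY - BRV - SUM - KEW - IVY - LAR: 11+5+3+4+8 = 31
The minimum is 28 min via QRY - BRV - HUB - LAR.
So from QRY the first move is to BRV.

BRV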